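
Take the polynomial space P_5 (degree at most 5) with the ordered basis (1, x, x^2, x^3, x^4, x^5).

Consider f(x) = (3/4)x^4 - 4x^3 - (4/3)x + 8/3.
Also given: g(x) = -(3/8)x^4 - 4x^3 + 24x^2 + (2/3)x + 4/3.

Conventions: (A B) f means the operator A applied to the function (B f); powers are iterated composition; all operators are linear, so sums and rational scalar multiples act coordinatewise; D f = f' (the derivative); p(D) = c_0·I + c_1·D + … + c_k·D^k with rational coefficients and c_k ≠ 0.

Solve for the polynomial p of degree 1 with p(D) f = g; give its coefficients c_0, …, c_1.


c_0 = -1/2, c_1 = -2

D^0 f = (3/4)x^4 - 4x^3 - (4/3)x + 8/3
D^1 f = 3x^3 - 12x^2 - 4/3
matching coefficients of g against c_0 f + c_1 Df + … from the top degree down determines the c_i
solution: c_0 = -1/2, c_1 = -2


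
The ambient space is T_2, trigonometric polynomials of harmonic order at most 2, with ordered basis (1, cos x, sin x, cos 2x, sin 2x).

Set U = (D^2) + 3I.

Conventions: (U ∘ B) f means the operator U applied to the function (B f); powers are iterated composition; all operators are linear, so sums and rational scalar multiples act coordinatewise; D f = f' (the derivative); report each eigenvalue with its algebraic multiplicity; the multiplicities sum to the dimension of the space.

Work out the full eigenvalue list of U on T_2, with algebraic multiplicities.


image of 1: 3
image of cos x: 2cos x
image of sin x: 2sin x
image of cos 2x: -cos 2x
image of sin 2x: -sin 2x
the matrix is diagonal; its diagonal is (3, 2, 2, -1, -1)
for a triangular matrix the eigenvalues are the diagonal entries, with algebraic multiplicity their repetition count

λ = -1 (multiplicity 2), λ = 2 (multiplicity 2), λ = 3 (multiplicity 1)


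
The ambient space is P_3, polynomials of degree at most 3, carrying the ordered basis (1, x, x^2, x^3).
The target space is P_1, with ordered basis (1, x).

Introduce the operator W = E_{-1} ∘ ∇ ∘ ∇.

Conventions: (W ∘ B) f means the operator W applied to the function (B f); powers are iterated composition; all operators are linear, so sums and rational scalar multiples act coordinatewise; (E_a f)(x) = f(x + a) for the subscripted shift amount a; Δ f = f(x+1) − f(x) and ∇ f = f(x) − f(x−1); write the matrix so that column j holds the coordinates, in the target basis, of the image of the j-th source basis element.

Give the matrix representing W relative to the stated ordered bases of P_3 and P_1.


image of 1: 0
image of x: 0
image of x^2: 2
image of x^3: 6x - 12
each image's coordinates form column j of the matrix

the matrix is [[0, 0, 2, -12]; [0, 0, 0, 6]] (rows listed top to bottom)


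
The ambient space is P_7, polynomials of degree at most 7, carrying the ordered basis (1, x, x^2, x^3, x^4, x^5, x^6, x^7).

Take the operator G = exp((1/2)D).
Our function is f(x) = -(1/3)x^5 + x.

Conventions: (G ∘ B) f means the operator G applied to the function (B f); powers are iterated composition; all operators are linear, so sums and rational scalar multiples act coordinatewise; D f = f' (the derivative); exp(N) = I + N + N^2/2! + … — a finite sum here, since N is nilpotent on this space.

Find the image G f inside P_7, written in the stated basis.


order-1 term: -(5/6)x^4 + 1/2
order-2 term: -(5/6)x^3
order-3 term: -(5/12)x^2
order-4 term: -(5/48)x
order-5 term: -1/96
the series for exp((1/2)D) f terminates at order 5
exp((1/2)D) f = -(1/3)x^5 - (5/6)x^4 - (5/6)x^3 - (5/12)x^2 + (43/48)x + 47/96

the result is g(x) = -(1/3)x^5 - (5/6)x^4 - (5/6)x^3 - (5/12)x^2 + (43/48)x + 47/96


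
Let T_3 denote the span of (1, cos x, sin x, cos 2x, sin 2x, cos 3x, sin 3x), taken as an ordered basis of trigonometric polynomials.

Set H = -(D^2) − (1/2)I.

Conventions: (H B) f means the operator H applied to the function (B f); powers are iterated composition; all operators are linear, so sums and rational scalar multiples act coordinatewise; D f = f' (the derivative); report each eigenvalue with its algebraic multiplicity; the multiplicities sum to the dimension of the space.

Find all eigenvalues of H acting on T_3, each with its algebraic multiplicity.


λ = -1/2 (multiplicity 1), λ = 1/2 (multiplicity 2), λ = 7/2 (multiplicity 2), λ = 17/2 (multiplicity 2)

image of 1: -1/2
image of cos x: (1/2)cos x
image of sin x: (1/2)sin x
image of cos 2x: (7/2)cos 2x
image of sin 2x: (7/2)sin 2x
image of cos 3x: (17/2)cos 3x
image of sin 3x: (17/2)sin 3x
the matrix is diagonal; its diagonal is (-1/2, 1/2, 1/2, 7/2, 7/2, 17/2, 17/2)
for a triangular matrix the eigenvalues are the diagonal entries, with algebraic multiplicity their repetition count


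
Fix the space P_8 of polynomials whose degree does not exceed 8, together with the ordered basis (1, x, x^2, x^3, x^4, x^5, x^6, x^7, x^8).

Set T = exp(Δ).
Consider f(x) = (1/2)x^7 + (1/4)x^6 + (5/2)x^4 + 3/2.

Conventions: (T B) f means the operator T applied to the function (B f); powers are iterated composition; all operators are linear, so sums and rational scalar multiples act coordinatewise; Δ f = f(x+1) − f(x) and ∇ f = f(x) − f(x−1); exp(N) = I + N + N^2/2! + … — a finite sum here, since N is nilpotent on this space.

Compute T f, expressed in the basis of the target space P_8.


the image equals g(x) = (1/2)x^7 + (15/4)x^6 + (45/2)x^5 + (195/2)x^4 + (595/2)x^3 + (2529/4)x^2 + (1677/2)x + 2113/4

order-1 term: (7/2)x^6 + 12x^5 + (85/4)x^4 + (65/2)x^3 + (117/4)x^2 + 15x + 13/4
order-2 term: (21/2)x^5 + (225/4)x^4 + (275/2)x^3 + (795/4)x^2 + 161x + 227/4
order-3 term: (35/2)x^4 + 110x^3 + 285x^2 + (725/2)x + 188
order-4 term: (35/2)x^3 + (435/4)x^2 + (485/2)x + 775/4
order-5 term: (21/2)x^2 + 54x + 295/4
order-6 term: (7/2)x + 43/4
order-7 term: 1/2
the series for exp(Δ) f terminates at order 7
exp(Δ) f = (1/2)x^7 + (15/4)x^6 + (45/2)x^5 + (195/2)x^4 + (595/2)x^3 + (2529/4)x^2 + (1677/2)x + 2113/4


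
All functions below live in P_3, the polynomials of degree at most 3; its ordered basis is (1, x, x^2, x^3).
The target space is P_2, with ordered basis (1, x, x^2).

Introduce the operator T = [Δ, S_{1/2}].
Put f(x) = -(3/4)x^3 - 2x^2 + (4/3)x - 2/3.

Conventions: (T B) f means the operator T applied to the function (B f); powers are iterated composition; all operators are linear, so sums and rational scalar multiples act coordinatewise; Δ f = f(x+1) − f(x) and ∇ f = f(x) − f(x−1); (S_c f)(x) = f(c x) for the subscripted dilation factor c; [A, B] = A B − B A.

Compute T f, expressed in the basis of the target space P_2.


S_{1/2} f = -(3/32)x^3 - (1/2)x^2 + (2/3)x - 2/3
Δ S_{1/2} f = -(9/32)x^2 - (41/32)x + 7/96
Δ f = -(9/4)x^2 - (25/4)x - 17/12
S_{1/2} Δ f = -(9/16)x^2 - (25/8)x - 17/12
[Δ, S_{1/2}] f = (9/32)x^2 + (59/32)x + 143/96

the result is g(x) = (9/32)x^2 + (59/32)x + 143/96


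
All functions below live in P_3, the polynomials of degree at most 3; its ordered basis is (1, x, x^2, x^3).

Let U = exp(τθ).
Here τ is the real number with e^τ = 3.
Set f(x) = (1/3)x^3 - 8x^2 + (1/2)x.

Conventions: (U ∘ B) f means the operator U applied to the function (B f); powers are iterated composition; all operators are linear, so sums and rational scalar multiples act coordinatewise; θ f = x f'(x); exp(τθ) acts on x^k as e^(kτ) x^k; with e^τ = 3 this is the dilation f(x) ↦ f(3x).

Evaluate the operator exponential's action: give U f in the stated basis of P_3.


exp(τθ) x^k = e^(kτ) x^k; with e^τ = 3 this sends x^k to 3^k x^k
x ↦ 3 x
x^2 ↦ 9 x^2
x^3 ↦ 27 x^3
applying this coordinatewise to f: exp(τθ) f = 9x^3 - 72x^2 + (3/2)x

the image equals g(x) = 9x^3 - 72x^2 + (3/2)x


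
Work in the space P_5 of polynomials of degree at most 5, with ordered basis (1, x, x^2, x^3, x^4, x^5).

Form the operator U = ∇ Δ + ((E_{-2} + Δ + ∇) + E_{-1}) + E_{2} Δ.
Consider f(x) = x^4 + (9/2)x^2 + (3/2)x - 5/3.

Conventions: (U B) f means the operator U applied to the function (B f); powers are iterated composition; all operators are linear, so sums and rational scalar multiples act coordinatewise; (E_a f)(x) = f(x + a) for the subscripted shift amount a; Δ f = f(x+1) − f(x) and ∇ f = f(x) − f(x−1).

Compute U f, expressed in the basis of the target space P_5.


the result is g(x) = 2x^4 + 81x^2 + 51x + 404/3

Δ f = 4x^3 + 6x^2 + 13x + 7
∇ Δ f = 12x^2 + 11
E_{-2} f = x^4 - 8x^3 + (57/2)x^2 - (97/2)x + 88/3
Δ f = 4x^3 + 6x^2 + 13x + 7
∇ f = 4x^3 - 6x^2 + 13x - 4
(E_{-2} + Δ + ∇) f = x^4 + (57/2)x^2 - (45/2)x + 97/3
E_{-1} f = x^4 - 4x^3 + (21/2)x^2 - (23/2)x + 7/3
((E_{-2} + Δ + ∇) + E_{-1}) f = 2x^4 - 4x^3 + 39x^2 - 34x + 104/3
Δ f = 4x^3 + 6x^2 + 13x + 7
E_{2} Δ f = 4x^3 + 30x^2 + 85x + 89
(∇ Δ + ((E_{-2} + Δ + ∇) + E_{-1}) + E_{2} Δ) f = 2x^4 + 81x^2 + 51x + 404/3


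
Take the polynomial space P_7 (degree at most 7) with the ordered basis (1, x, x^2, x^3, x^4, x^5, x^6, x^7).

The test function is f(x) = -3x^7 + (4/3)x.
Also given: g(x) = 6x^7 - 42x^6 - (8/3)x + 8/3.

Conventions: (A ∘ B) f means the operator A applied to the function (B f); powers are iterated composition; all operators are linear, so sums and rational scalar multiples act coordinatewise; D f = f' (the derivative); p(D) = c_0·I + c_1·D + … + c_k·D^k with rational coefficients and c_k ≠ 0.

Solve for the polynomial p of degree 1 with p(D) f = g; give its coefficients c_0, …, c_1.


D^0 f = -3x^7 + (4/3)x
D^1 f = -21x^6 + 4/3
matching coefficients of g against c_0 f + c_1 Df + … from the top degree down determines the c_i
solution: c_0 = -2, c_1 = 2

p(D) = -2·I + 2·D, i.e. c_0 = -2, c_1 = 2


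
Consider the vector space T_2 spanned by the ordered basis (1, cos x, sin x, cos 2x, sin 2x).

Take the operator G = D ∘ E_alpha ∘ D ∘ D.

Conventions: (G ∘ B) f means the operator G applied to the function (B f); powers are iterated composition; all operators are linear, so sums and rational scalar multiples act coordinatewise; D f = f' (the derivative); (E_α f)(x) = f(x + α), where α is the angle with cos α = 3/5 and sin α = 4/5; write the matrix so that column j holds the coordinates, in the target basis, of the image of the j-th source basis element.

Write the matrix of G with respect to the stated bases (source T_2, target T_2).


the matrix is [[0, 0, 0, 0, 0]; [0, 4/5, -3/5, 0, 0]; [0, 3/5, 4/5, 0, 0]; [0, 0, 0, 192/25, 56/25]; [0, 0, 0, -56/25, 192/25]] (rows listed top to bottom)

image of 1: 0
image of cos x: (4/5)cos x + (3/5)sin x
image of sin x: -(3/5)cos x + (4/5)sin x
image of cos 2x: (192/25)cos 2x - (56/25)sin 2x
image of sin 2x: (56/25)cos 2x + (192/25)sin 2x
each image's coordinates form column j of the matrix


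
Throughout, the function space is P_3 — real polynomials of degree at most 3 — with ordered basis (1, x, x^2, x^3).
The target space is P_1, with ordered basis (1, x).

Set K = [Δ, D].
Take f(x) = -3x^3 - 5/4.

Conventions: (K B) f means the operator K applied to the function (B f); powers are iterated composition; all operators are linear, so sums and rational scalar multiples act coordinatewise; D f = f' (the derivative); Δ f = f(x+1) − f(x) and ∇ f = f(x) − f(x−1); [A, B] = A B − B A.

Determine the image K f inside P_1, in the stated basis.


the result is g(x) = 0

D f = -9x^2
Δ D f = -18x - 9
Δ f = -9x^2 - 9x - 3
D Δ f = -18x - 9
[Δ, D] f = 0


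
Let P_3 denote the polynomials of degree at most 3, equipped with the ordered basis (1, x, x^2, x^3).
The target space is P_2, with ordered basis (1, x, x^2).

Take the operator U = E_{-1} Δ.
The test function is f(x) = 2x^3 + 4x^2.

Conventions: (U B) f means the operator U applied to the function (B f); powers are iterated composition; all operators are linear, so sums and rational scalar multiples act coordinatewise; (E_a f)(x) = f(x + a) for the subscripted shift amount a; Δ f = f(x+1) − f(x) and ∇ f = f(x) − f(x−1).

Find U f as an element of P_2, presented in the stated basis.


Δ f = 6x^2 + 14x + 6
E_{-1} Δ f = 6x^2 + 2x - 2

the image equals g(x) = 6x^2 + 2x - 2


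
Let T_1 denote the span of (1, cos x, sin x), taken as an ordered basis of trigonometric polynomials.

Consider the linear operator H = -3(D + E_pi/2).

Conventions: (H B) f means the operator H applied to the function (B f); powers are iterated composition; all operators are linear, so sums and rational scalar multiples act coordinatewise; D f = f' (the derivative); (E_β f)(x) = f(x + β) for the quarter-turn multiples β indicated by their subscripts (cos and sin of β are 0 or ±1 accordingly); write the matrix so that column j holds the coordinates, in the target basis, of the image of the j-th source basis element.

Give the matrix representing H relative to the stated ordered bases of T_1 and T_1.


the matrix is [[-3, 0, 0]; [0, 0, -6]; [0, 6, 0]] (rows listed top to bottom)

image of 1: -3
image of cos x: 6sin x
image of sin x: -6cos x
each image's coordinates form column j of the matrix


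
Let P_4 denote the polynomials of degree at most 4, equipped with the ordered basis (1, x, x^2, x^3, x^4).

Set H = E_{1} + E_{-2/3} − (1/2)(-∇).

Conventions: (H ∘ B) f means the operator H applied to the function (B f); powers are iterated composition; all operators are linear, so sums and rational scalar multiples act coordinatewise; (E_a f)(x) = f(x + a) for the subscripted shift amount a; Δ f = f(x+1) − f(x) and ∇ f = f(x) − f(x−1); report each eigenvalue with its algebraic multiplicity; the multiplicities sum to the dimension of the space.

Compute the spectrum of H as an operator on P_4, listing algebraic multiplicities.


λ = 2 (multiplicity 5)

image of 1: 2
image of x: 2x + 5/6
image of x^2: 2x^2 + (5/3)x + 17/18
image of x^3: 2x^3 + (5/2)x^2 + (17/6)x + 65/54
image of x^4: 2x^4 + (10/3)x^3 + (17/3)x^2 + (130/27)x + 113/162
the matrix is upper triangular; its diagonal is (2, 2, 2, 2, 2)
for a triangular matrix the eigenvalues are the diagonal entries, with algebraic multiplicity their repetition count


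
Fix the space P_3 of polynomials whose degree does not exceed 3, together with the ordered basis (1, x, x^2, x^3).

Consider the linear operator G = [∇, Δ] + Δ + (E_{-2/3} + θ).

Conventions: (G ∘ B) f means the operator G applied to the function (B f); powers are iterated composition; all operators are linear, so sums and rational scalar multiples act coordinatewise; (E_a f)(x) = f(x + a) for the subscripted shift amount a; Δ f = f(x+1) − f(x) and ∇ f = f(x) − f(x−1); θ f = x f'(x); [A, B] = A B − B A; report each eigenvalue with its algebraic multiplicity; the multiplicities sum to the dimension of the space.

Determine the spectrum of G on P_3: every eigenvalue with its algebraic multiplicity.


image of 1: 1
image of x: 2x + 1/3
image of x^2: 3x^2 + (2/3)x + 13/9
image of x^3: 4x^3 + x^2 + (13/3)x + 19/27
the matrix is upper triangular; its diagonal is (1, 2, 3, 4)
for a triangular matrix the eigenvalues are the diagonal entries, with algebraic multiplicity their repetition count

λ = 1 (multiplicity 1), λ = 2 (multiplicity 1), λ = 3 (multiplicity 1), λ = 4 (multiplicity 1)


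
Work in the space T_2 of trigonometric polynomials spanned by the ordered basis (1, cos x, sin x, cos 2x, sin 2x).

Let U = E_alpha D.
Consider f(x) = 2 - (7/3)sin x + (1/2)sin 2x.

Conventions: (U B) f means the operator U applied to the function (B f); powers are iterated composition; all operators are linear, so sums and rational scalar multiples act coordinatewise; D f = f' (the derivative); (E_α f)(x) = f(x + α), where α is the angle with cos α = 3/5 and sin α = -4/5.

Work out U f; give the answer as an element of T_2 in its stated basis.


D f = -(7/3)cos x + cos 2x
E_alpha D f = -(7/5)cos x - (28/15)sin x - (7/25)cos 2x + (24/25)sin 2x

g(x) = -(7/5)cos x - (28/15)sin x - (7/25)cos 2x + (24/25)sin 2x


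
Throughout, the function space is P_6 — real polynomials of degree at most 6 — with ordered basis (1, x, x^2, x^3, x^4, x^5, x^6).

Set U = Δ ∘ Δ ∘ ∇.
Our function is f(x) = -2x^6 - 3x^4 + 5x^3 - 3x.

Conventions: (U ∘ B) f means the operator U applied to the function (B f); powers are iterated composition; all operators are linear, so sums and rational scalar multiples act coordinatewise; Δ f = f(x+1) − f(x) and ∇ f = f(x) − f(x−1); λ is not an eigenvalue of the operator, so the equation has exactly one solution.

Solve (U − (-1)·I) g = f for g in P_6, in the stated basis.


write g with unknown coordinates in the stated basis and equate coefficients in (U − (-1)·I) g = f
solving from the highest basis element down gives g = -2x^6 - 3x^4 + 245x^3 + 360x^2 + 429x - 1314
check: U g = -240x^3 - 360x^2 - 432x + 1314
so U g − (-1)·g = -2x^6 - 3x^4 + 5x^3 - 3x = f ✓

the result is g(x) = -2x^6 - 3x^4 + 245x^3 + 360x^2 + 429x - 1314


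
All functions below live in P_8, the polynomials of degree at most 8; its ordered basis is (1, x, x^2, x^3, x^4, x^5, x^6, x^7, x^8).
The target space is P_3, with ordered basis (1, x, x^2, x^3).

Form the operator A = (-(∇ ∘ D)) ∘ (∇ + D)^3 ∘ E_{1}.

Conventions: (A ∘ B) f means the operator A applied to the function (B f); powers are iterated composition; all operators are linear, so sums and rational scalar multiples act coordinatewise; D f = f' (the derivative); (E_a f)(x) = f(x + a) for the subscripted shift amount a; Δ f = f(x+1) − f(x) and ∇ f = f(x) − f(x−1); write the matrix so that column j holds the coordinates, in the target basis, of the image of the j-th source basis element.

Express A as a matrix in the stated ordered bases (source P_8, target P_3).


image of 1: 0
image of x: 0
image of x^2: 0
image of x^3: 0
image of x^4: 0
image of x^5: -960
image of x^6: -5760x + 1440
image of x^7: -20160x^2 + 10080x - 9240
image of x^8: -53760x^3 + 40320x^2 - 73920x + 21840
each image's coordinates form column j of the matrix

the matrix is [[0, 0, 0, 0, 0, -960, 1440, -9240, 21840]; [0, 0, 0, 0, 0, 0, -5760, 10080, -73920]; [0, 0, 0, 0, 0, 0, 0, -20160, 40320]; [0, 0, 0, 0, 0, 0, 0, 0, -53760]] (rows listed top to bottom)


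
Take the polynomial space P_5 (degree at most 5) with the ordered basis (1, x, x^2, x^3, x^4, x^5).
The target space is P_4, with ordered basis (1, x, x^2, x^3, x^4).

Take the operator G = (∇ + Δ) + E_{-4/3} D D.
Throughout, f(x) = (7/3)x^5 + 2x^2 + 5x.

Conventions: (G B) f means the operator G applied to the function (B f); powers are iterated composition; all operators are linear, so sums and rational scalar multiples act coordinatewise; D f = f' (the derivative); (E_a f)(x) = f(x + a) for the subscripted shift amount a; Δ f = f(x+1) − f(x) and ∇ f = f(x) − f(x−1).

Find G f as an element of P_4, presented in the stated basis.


∇ f = (35/3)x^4 - (70/3)x^3 + (70/3)x^2 - (23/3)x + 16/3
Δ f = (35/3)x^4 + (70/3)x^3 + (70/3)x^2 + (47/3)x + 28/3
(∇ + Δ) f = (70/3)x^4 + (140/3)x^2 + 8x + 44/3
D f = (35/3)x^4 + 4x + 5
D D f = (140/3)x^3 + 4
E_{-4/3} D D f = (140/3)x^3 - (560/3)x^2 + (2240/9)x - 8636/81
((∇ + Δ) + E_{-4/3} D D) f = (70/3)x^4 + (140/3)x^3 - 140x^2 + (2312/9)x - 7448/81

the result is g(x) = (70/3)x^4 + (140/3)x^3 - 140x^2 + (2312/9)x - 7448/81


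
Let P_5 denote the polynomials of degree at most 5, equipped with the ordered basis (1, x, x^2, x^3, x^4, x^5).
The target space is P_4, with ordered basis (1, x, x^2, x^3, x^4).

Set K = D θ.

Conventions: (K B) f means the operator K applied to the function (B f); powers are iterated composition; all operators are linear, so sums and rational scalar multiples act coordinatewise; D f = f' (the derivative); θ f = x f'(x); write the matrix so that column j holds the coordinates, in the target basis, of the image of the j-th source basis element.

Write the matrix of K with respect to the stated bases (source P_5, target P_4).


image of 1: 0
image of x: 1
image of x^2: 4x
image of x^3: 9x^2
image of x^4: 16x^3
image of x^5: 25x^4
each image's coordinates form column j of the matrix

the matrix is [[0, 1, 0, 0, 0, 0]; [0, 0, 4, 0, 0, 0]; [0, 0, 0, 9, 0, 0]; [0, 0, 0, 0, 16, 0]; [0, 0, 0, 0, 0, 25]] (rows listed top to bottom)


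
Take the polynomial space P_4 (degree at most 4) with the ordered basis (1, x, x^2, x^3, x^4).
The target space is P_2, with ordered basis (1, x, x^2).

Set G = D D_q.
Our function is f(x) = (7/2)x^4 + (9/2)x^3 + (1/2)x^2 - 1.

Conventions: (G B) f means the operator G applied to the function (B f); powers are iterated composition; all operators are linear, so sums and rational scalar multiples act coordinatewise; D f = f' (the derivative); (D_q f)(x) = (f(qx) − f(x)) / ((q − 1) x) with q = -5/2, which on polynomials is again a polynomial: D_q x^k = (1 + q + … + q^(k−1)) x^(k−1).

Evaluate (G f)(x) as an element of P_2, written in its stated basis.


the result is g(x) = -(1827/16)x^2 + (171/4)x - 3/4

D_q f = -(609/16)x^3 + (171/8)x^2 - (3/4)x
D D_q f = -(1827/16)x^2 + (171/4)x - 3/4


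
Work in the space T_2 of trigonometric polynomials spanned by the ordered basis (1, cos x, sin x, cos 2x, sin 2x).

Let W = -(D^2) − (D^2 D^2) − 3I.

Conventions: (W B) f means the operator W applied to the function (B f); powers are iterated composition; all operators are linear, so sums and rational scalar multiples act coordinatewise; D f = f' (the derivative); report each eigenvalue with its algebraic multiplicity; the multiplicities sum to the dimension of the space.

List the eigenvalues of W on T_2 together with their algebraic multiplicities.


image of 1: -3
image of cos x: -3cos x
image of sin x: -3sin x
image of cos 2x: -15cos 2x
image of sin 2x: -15sin 2x
the matrix is diagonal; its diagonal is (-3, -3, -3, -15, -15)
for a triangular matrix the eigenvalues are the diagonal entries, with algebraic multiplicity their repetition count

λ = -15 (multiplicity 2), λ = -3 (multiplicity 3)


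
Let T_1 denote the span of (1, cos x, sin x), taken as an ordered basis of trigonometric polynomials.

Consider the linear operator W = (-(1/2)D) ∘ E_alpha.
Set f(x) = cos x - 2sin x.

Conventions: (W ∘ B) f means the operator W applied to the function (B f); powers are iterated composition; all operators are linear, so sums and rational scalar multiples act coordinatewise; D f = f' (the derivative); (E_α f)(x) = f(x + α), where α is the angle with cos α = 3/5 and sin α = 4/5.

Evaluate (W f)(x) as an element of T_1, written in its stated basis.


E_alpha f = -cos x - 2sin x
D E_alpha f = -2cos x + sin x
(-(1/2)D) E_alpha f = cos x - (1/2)sin x

g(x) = cos x - (1/2)sin x


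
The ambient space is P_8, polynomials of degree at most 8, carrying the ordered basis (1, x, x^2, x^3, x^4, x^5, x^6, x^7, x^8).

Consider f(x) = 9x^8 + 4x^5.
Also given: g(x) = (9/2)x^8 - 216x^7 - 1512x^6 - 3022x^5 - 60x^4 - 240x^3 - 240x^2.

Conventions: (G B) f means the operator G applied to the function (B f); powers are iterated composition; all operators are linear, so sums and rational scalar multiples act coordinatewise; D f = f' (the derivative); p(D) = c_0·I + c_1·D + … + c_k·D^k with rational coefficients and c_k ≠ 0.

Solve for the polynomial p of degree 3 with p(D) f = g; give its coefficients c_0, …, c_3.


D^0 f = 9x^8 + 4x^5
D^1 f = 72x^7 + 20x^4
D^2 f = 504x^6 + 80x^3
D^3 f = 3024x^5 + 240x^2
matching coefficients of g against c_0 f + c_1 Df + … from the top degree down determines the c_i
solution: c_0 = 1/2, c_1 = -3, c_2 = -3, c_3 = -1

p(D) = (1/2)·I − 3·D − 3·D^2 − D^3, i.e. c_0 = 1/2, c_1 = -3, c_2 = -3, c_3 = -1


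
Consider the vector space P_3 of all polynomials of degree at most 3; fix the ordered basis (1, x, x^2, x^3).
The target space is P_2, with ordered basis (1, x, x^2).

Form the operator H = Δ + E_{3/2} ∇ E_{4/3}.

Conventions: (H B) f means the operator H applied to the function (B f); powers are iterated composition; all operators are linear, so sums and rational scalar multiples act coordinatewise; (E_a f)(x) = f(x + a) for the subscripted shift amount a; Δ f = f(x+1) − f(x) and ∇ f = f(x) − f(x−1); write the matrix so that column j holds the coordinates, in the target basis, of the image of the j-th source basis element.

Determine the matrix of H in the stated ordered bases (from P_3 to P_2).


image of 1: 0
image of x: 2
image of x^2: 4x + 17/3
image of x^3: 6x^2 + 17x + 211/12
each image's coordinates form column j of the matrix

the matrix is [[0, 2, 17/3, 211/12]; [0, 0, 4, 17]; [0, 0, 0, 6]] (rows listed top to bottom)


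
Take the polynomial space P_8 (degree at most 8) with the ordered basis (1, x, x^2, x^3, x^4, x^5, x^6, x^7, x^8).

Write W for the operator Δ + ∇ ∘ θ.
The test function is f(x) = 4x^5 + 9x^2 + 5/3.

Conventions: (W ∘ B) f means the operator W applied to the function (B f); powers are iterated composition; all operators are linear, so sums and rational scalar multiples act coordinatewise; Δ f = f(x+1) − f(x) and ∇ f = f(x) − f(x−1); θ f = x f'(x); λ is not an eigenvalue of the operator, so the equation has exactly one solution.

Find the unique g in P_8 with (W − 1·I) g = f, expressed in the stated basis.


g(x) = -4x^5 - 120x^4 - 2240x^3 - 24969x^2 - 138694x - 783134/3

write g with unknown coordinates in the stated basis and equate coefficients in (W − 1·I) g = f
solving from the highest basis element down gives g = -4x^5 - 120x^4 - 2240x^3 - 24969x^2 - 138694x - 783134/3
check: W g = -120x^4 - 2240x^3 - 24960x^2 - 138694x - 261043
so W g − 1·g = 4x^5 + 9x^2 + 5/3 = f ✓


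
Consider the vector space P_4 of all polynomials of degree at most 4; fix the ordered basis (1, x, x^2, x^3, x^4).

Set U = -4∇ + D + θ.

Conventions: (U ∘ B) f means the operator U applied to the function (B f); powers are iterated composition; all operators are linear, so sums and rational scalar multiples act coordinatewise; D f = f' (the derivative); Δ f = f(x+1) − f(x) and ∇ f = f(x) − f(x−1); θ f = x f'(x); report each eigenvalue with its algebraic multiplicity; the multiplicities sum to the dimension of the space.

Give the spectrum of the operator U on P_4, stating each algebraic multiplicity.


image of 1: 0
image of x: x - 3
image of x^2: 2x^2 - 6x + 4
image of x^3: 3x^3 - 9x^2 + 12x - 4
image of x^4: 4x^4 - 12x^3 + 24x^2 - 16x + 4
the matrix is upper triangular; its diagonal is (0, 1, 2, 3, 4)
for a triangular matrix the eigenvalues are the diagonal entries, with algebraic multiplicity their repetition count

λ = 0 (multiplicity 1), λ = 1 (multiplicity 1), λ = 2 (multiplicity 1), λ = 3 (multiplicity 1), λ = 4 (multiplicity 1)


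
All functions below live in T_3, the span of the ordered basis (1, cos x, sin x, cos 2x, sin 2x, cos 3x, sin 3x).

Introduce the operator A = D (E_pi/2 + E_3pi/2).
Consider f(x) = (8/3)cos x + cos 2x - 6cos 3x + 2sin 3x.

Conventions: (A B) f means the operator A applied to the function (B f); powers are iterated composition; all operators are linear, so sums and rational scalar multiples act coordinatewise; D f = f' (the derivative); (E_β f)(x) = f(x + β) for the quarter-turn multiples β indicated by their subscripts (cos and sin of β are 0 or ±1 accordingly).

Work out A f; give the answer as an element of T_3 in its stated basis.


the image equals g(x) = 4sin 2x

E_pi/2 f = -(8/3)sin x - cos 2x - 2cos 3x - 6sin 3x
E_3pi/2 f = (8/3)sin x - cos 2x + 2cos 3x + 6sin 3x
(E_pi/2 + E_3pi/2) f = -2cos 2x
D (E_pi/2 + E_3pi/2) f = 4sin 2x


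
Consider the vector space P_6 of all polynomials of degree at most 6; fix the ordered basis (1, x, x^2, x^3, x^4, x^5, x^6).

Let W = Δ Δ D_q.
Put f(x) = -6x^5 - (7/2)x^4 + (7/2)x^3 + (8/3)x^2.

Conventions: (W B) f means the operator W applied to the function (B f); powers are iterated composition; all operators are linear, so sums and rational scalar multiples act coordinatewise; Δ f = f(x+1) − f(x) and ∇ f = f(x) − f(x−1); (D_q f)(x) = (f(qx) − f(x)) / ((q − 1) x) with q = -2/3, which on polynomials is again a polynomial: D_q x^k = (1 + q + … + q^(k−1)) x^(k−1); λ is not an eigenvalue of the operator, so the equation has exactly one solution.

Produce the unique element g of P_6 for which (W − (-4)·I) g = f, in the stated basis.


g(x) = -(3/2)x^5 - (7/8)x^4 + (7/8)x^3 + (67/18)x^2 + (971/144)x + 833/216

write g with unknown coordinates in the stated basis and equate coefficients in (W − (-4)·I) g = f
solving from the highest basis element down gives g = -(3/2)x^5 - (7/8)x^4 + (7/8)x^3 + (67/18)x^2 + (971/144)x + 833/216
check: W g = -(110/9)x^2 - (971/36)x - 833/54
so W g − (-4)·g = -6x^5 - (7/2)x^4 + (7/2)x^3 + (8/3)x^2 = f ✓


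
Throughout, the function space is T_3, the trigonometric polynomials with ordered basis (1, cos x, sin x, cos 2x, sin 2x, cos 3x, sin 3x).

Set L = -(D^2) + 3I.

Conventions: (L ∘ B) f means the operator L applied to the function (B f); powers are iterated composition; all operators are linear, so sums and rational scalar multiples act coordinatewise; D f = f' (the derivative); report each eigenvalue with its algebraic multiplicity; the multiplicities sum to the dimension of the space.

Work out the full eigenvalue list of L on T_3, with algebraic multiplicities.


λ = 3 (multiplicity 1), λ = 4 (multiplicity 2), λ = 7 (multiplicity 2), λ = 12 (multiplicity 2)

image of 1: 3
image of cos x: 4cos x
image of sin x: 4sin x
image of cos 2x: 7cos 2x
image of sin 2x: 7sin 2x
image of cos 3x: 12cos 3x
image of sin 3x: 12sin 3x
the matrix is diagonal; its diagonal is (3, 4, 4, 7, 7, 12, 12)
for a triangular matrix the eigenvalues are the diagonal entries, with algebraic multiplicity their repetition count


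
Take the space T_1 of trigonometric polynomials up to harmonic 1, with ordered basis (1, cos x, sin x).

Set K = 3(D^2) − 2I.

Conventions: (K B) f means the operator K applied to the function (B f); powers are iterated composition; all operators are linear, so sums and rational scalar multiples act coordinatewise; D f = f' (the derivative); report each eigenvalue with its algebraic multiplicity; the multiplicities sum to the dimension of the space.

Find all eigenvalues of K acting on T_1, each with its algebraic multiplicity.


λ = -5 (multiplicity 2), λ = -2 (multiplicity 1)

image of 1: -2
image of cos x: -5cos x
image of sin x: -5sin x
the matrix is diagonal; its diagonal is (-2, -5, -5)
for a triangular matrix the eigenvalues are the diagonal entries, with algebraic multiplicity their repetition count


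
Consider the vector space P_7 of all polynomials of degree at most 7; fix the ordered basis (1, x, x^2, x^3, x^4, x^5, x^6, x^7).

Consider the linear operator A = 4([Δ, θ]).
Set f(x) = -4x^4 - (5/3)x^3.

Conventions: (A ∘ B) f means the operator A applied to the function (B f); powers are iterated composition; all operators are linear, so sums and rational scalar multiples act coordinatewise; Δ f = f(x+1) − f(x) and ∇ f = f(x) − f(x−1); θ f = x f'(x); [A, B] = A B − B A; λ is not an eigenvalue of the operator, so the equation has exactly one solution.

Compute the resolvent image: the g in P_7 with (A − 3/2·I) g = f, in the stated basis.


the result is g(x) = (8/3)x^4 + (266/9)x^3 + (2896/9)x^2 + (61408/27)x + 651728/81

write g with unknown coordinates in the stated basis and equate coefficients in (A − 3/2·I) g = f
solving from the highest basis element down gives g = (8/3)x^4 + (266/9)x^3 + (2896/9)x^2 + (61408/27)x + 651728/81
check: A g = (128/3)x^3 + (1448/3)x^2 + (30704/9)x + 325864/27
so A g − 3/2·g = -4x^4 - (5/3)x^3 = f ✓


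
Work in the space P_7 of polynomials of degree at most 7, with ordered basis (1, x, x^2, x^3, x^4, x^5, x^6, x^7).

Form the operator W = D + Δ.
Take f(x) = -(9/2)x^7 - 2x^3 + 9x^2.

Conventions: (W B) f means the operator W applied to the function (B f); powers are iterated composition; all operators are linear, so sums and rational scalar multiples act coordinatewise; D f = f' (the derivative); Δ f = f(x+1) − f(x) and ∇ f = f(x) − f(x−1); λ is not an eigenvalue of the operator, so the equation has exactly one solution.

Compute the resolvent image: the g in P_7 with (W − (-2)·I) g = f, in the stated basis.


g(x) = -(9/4)x^7 + (63/4)x^6 - (567/8)x^5 + (2205/8)x^4 - (3469/4)x^3 + (8157/4)x^2 - (51057/16)x + 39935/16

write g with unknown coordinates in the stated basis and equate coefficients in (W − (-2)·I) g = f
solving from the highest basis element down gives g = -(9/4)x^7 + (63/4)x^6 - (567/8)x^5 + (2205/8)x^4 - (3469/4)x^3 + (8157/4)x^2 - (51057/16)x + 39935/16
check: W g = -(63/2)x^6 + (567/4)x^5 - (2205/4)x^4 + (3465/2)x^3 - (8139/2)x^2 + (51057/8)x - 39935/8
so W g − (-2)·g = -(9/2)x^7 - 2x^3 + 9x^2 = f ✓


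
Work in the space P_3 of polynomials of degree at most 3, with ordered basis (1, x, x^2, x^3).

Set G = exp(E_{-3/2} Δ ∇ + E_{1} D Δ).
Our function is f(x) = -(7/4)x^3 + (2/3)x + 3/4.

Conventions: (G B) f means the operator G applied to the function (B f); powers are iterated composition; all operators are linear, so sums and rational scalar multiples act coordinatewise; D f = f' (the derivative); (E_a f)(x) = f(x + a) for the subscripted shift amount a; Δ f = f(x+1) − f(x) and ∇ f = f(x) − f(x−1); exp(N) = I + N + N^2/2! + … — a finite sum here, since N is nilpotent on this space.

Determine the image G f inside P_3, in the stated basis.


order-1 term: -21x
the series for exp(E_{-3/2} Δ ∇ + E_{1} D Δ) f terminates at order 1
exp(E_{-3/2} Δ ∇ + E_{1} D Δ) f = -(7/4)x^3 - (61/3)x + 3/4

g(x) = -(7/4)x^3 - (61/3)x + 3/4


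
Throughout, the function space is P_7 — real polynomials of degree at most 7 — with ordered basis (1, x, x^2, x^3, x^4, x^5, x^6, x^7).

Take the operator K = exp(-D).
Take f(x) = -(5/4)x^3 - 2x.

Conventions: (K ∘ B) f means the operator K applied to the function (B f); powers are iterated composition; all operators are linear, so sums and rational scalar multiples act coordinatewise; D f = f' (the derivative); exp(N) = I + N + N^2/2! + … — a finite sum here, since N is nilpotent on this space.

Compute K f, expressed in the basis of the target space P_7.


order-1 term: (15/4)x^2 + 2
order-2 term: -(15/4)x
order-3 term: 5/4
the series for exp(-D) f terminates at order 3
exp(-D) f = -(5/4)x^3 + (15/4)x^2 - (23/4)x + 13/4

the result is g(x) = -(5/4)x^3 + (15/4)x^2 - (23/4)x + 13/4


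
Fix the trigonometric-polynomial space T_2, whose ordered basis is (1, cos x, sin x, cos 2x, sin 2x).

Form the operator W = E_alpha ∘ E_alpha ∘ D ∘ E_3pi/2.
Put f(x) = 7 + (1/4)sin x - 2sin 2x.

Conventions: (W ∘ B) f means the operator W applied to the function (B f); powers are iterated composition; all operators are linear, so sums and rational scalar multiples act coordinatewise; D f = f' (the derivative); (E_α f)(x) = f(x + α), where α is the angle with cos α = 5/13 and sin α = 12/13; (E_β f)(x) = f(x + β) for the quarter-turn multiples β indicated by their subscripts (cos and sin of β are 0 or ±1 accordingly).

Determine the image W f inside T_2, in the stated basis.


the result is g(x) = (30/169)cos x - (119/676)sin x - (956/28561)cos 2x + (114240/28561)sin 2x

E_3pi/2 f = 7 - (1/4)cos x + 2sin 2x
D E_3pi/2 f = (1/4)sin x + 4cos 2x
E_alpha (D ∘ E_3pi/2) f = (3/13)cos x + (5/52)sin x - (476/169)cos 2x - (480/169)sin 2x
E_alpha E_alpha (D ∘ E_3pi/2) f = (30/169)cos x - (119/676)sin x - (956/28561)cos 2x + (114240/28561)sin 2x


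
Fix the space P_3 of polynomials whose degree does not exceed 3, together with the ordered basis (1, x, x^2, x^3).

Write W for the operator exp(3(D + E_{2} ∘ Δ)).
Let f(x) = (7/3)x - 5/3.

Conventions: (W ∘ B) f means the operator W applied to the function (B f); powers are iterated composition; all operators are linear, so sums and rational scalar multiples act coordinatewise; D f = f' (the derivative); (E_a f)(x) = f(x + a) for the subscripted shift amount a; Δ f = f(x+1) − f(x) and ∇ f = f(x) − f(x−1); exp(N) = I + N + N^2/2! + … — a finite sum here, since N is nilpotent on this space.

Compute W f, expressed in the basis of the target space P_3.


the image equals g(x) = (7/3)x + 37/3

order-1 term: 14
the series for exp(3(D + E_{2} ∘ Δ)) f terminates at order 1
exp(3(D + E_{2} ∘ Δ)) f = (7/3)x + 37/3


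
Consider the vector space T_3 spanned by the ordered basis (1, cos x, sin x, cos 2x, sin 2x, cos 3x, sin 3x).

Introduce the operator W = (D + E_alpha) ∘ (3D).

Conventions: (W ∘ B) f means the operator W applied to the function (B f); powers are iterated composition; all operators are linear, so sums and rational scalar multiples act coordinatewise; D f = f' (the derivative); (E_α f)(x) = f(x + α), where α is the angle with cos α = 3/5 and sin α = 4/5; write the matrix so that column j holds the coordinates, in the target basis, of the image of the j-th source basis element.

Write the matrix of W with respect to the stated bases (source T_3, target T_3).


the matrix is [[0, 0, 0, 0, 0, 0, 0]; [0, -27/5, 9/5, 0, 0, 0, 0]; [0, -9/5, -27/5, 0, 0, 0, 0]; [0, 0, 0, -444/25, -42/25, 0, 0]; [0, 0, 0, 42/25, -444/25, 0, 0]; [0, 0, 0, 0, 0, -3771/125, -1053/125]; [0, 0, 0, 0, 0, 1053/125, -3771/125]] (rows listed top to bottom)

image of 1: 0
image of cos x: -(27/5)cos x - (9/5)sin x
image of sin x: (9/5)cos x - (27/5)sin x
image of cos 2x: -(444/25)cos 2x + (42/25)sin 2x
image of sin 2x: -(42/25)cos 2x - (444/25)sin 2x
image of cos 3x: -(3771/125)cos 3x + (1053/125)sin 3x
image of sin 3x: -(1053/125)cos 3x - (3771/125)sin 3x
each image's coordinates form column j of the matrix


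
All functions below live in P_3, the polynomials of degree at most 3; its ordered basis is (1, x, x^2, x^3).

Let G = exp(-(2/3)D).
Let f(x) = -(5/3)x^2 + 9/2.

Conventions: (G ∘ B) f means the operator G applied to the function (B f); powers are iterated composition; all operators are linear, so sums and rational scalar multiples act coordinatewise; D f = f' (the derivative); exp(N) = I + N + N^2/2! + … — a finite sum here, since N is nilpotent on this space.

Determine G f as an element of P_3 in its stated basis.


g(x) = -(5/3)x^2 + (20/9)x + 203/54

order-1 term: (20/9)x
order-2 term: -20/27
the series for exp(-(2/3)D) f terminates at order 2
exp(-(2/3)D) f = -(5/3)x^2 + (20/9)x + 203/54


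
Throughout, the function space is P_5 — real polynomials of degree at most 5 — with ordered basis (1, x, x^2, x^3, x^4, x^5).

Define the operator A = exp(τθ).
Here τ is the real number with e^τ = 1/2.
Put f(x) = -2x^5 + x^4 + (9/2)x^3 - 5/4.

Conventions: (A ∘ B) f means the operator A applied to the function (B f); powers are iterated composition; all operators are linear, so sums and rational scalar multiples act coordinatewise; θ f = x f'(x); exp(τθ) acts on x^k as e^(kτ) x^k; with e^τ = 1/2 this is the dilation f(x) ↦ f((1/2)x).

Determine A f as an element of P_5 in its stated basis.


the result is g(x) = -(1/16)x^5 + (1/16)x^4 + (9/16)x^3 - 5/4

exp(τθ) x^k = e^(kτ) x^k; with e^τ = 1/2 this sends x^k to (1/2)^k x^k
x^3 ↦ 1/8 x^3
x^4 ↦ 1/16 x^4
x^5 ↦ 1/32 x^5
applying this coordinatewise to f: exp(τθ) f = -(1/16)x^5 + (1/16)x^4 + (9/16)x^3 - 5/4


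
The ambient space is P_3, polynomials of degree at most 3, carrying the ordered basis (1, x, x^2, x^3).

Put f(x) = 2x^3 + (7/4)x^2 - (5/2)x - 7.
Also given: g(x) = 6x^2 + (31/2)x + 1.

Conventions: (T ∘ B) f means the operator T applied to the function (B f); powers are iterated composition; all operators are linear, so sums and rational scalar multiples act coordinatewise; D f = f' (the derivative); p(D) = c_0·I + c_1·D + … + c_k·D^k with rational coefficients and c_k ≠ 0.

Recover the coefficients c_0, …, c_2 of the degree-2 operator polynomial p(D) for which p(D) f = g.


D^0 f = 2x^3 + (7/4)x^2 - (5/2)x - 7
D^1 f = 6x^2 + (7/2)x - 5/2
D^2 f = 12x + 7/2
matching coefficients of g against c_0 f + c_1 Df + … from the top degree down determines the c_i
solution: c_0 = 0, c_1 = 1, c_2 = 1

p(D) = D + D^2, i.e. c_0 = 0, c_1 = 1, c_2 = 1


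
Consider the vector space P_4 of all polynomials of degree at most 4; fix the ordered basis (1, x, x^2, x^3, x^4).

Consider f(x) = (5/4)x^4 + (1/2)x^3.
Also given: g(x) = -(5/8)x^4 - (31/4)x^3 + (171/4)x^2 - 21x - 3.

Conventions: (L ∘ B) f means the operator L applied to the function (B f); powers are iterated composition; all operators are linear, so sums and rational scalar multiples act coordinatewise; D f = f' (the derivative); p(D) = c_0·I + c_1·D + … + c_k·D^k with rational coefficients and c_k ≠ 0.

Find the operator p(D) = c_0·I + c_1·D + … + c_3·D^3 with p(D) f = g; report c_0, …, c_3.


D^0 f = (5/4)x^4 + (1/2)x^3
D^1 f = 5x^3 + (3/2)x^2
D^2 f = 15x^2 + 3x
D^3 f = 30x + 3
matching coefficients of g against c_0 f + c_1 Df + … from the top degree down determines the c_i
solution: c_0 = -1/2, c_1 = -3/2, c_2 = 3, c_3 = -1

p(D) = -(1/2)·I − (3/2)·D + 3·D^2 − D^3, i.e. c_0 = -1/2, c_1 = -3/2, c_2 = 3, c_3 = -1
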